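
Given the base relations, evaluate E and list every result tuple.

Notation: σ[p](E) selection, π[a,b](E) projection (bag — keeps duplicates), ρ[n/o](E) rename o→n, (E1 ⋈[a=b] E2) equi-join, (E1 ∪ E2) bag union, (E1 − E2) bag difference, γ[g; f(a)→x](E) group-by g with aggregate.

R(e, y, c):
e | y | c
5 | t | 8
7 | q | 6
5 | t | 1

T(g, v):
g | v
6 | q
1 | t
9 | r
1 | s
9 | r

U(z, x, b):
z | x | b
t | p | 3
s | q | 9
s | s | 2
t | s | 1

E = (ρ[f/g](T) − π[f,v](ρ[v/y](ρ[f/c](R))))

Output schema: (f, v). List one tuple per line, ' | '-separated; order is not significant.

Stepwise |·|:
  T → 5
  ρ[f/g](T) → 5
  R → 3
  ρ[f/c](R) → 3
  ρ[v/y](ρ[f/c](R)) → 3
  π[f,v](ρ[v/y](ρ[f/c](R))) → 3
  (ρ[f/g](T) − π[f,v](ρ[v/y](ρ[f/c](R)))) → 3

== RESULT ==
f | v
1 | s
9 | r
9 | r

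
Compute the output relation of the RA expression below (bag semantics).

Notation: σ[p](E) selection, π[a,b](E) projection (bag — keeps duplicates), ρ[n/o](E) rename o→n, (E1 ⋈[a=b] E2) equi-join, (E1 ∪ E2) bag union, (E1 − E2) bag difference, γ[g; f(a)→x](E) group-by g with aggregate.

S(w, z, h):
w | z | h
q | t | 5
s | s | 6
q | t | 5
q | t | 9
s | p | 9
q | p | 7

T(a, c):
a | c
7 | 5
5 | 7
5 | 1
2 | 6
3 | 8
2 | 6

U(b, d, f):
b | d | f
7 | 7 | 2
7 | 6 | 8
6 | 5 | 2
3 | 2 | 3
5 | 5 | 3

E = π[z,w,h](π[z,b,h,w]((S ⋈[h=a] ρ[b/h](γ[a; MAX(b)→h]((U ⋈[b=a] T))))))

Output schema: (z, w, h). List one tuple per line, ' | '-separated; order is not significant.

Per-node cardinality:
  S → 6
  U → 5
  T → 6
  (U ⋈[b=a] T) → 5
  γ[a; MAX(b)→h]((U ⋈[b=a] T)) → 3
  ρ[b/h](γ[a; MAX(b)→h]((U ⋈[b=a] T))) → 3
  (S ⋈[h=a] ρ[b/h](γ[a; MAX(b)→h]((U ⋈[b=a] T)))) → 3
  π[z,b,h,w]((S ⋈[h=a] ρ[b/h](γ[a; MAX(b)→h]((U ⋈[b=a] T))))) → 3
  π[z,w,h](π[z,b,h,w]((S ⋈[h=a] ρ[b/h](γ[a; MAX(b)→h]((U ⋈[b=a] T)))))) → 3

== RESULT ==
z | w | h
p | q | 7
t | q | 5
t | q | 5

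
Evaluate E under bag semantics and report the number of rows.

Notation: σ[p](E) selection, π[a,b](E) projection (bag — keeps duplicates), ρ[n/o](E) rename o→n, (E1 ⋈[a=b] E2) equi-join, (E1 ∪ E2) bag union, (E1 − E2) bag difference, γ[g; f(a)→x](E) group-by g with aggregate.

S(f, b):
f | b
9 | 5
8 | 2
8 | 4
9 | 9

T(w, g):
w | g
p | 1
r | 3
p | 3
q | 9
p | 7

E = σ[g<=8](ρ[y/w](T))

Per-node cardinality:
  T → 5
  ρ[y/w](T) → 5
  σ[g<=8](ρ[y/w](T)) → 4

|E| = 4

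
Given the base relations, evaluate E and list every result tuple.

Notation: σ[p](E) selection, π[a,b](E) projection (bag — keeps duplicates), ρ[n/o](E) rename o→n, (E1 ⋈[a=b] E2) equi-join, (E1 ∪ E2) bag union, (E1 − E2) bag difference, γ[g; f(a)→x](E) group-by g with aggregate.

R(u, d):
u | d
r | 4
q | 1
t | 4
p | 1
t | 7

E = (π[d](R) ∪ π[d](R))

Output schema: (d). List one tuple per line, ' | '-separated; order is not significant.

Row counts bottom-up:
  R → 5
  π[d](R) → 5
  R → 5
  π[d](R) → 5
  (π[d](R) ∪ π[d](R)) → 10

== RESULT ==
d
1
1
1
1
4
4
4
4
7
7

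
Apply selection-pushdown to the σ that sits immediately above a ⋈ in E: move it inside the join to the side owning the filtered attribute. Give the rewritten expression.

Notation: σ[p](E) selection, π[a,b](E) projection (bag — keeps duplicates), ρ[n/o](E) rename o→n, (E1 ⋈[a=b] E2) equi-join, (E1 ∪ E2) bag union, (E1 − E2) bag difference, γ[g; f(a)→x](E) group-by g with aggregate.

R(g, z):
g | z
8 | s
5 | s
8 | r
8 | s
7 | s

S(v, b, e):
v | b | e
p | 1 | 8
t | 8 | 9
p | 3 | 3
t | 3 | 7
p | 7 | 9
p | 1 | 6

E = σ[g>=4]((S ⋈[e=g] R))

σ filters on g, owned by the right side.
E' = (S ⋈[e=g] σ[g>=4](R))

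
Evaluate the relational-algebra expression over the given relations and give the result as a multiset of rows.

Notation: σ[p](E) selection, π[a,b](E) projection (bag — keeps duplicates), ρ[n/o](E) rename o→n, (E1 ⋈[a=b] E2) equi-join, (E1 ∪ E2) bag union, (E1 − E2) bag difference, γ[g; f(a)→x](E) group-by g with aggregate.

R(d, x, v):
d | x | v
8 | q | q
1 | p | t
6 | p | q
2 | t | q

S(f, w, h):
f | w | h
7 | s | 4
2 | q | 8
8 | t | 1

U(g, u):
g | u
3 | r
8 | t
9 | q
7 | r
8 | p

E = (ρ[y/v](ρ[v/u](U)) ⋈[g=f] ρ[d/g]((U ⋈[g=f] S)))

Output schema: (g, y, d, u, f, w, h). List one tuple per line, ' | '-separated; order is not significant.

Per-node cardinality:
  U → 5
  ρ[v/u](U) → 5
  ρ[y/v](ρ[v/u](U)) → 5
  U → 5
  S → 3
  (U ⋈[g=f] S) → 3
  ρ[d/g]((U ⋈[g=f] S)) → 3
  (ρ[y/v](ρ[v/u](U)) ⋈[g=f] ρ[d/g]((U ⋈[g=f] S))) → 5

== RESULT ==
g | y | d | u | f | w | h
7 | r | 7 | r | 7 | s | 4
8 | p | 8 | p | 8 | t | 1
8 | p | 8 | t | 8 | t | 1
8 | t | 8 | p | 8 | t | 1
8 | t | 8 | t | 8 | t | 1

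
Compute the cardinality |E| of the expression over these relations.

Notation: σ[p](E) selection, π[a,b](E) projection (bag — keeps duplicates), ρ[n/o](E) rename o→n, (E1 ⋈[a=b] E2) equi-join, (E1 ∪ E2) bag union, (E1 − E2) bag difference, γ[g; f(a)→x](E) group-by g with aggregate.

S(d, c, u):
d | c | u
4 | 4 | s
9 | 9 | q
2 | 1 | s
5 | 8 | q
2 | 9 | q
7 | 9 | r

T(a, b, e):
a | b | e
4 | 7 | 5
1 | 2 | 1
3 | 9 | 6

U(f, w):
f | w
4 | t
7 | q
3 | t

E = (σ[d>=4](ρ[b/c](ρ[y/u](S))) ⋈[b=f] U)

Row counts bottom-up:
  S → 6
  ρ[y/u](S) → 6
  ρ[b/c](ρ[y/u](S)) → 6
  σ[d>=4](ρ[b/c](ρ[y/u](S))) → 4
  U → 3
  (σ[d>=4](ρ[b/c](ρ[y/u](S))) ⋈[b=f] U) → 1

|E| = 1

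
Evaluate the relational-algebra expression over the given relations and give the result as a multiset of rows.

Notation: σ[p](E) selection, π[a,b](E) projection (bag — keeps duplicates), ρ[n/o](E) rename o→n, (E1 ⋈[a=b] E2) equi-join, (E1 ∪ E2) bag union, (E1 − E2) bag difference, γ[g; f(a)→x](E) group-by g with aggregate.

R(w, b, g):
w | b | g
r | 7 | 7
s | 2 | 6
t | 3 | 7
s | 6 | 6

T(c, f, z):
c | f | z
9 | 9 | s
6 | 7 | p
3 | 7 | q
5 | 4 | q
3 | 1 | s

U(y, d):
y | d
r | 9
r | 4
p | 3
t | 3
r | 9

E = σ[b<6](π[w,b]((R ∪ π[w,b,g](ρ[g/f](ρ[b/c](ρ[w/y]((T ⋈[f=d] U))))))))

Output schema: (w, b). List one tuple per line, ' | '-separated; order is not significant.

Stepwise |·|:
  R → 4
  T → 5
  U → 5
  (T ⋈[f=d] U) → 3
  ρ[w/y]((T ⋈[f=d] U)) → 3
  ρ[b/c](ρ[w/y]((T ⋈[f=d] U))) → 3
  ρ[g/f](ρ[b/c](ρ[w/y]((T ⋈[f=d] U)))) → 3
  π[w,b,g](ρ[g/f](ρ[b/c](ρ[w/y]((T ⋈[f=d] U))))) → 3
  (R ∪ π[w,b,g](ρ[g/f](ρ[b/c](ρ[w/y]((T ⋈[f=d] U)))))) → 7
  π[w,b]((R ∪ π[w,b,g](ρ[g/f](ρ[b/c](ρ[w/y]((T ⋈[f=d] U))))))) → 7
  σ[b<6](π[w,b]((R ∪ π[w,b,g](ρ[g/f](ρ[b/c](ρ[w/y]((T ⋈[f=d] U)))))))) → 3

== RESULT ==
w | b
r | 5
s | 2
t | 3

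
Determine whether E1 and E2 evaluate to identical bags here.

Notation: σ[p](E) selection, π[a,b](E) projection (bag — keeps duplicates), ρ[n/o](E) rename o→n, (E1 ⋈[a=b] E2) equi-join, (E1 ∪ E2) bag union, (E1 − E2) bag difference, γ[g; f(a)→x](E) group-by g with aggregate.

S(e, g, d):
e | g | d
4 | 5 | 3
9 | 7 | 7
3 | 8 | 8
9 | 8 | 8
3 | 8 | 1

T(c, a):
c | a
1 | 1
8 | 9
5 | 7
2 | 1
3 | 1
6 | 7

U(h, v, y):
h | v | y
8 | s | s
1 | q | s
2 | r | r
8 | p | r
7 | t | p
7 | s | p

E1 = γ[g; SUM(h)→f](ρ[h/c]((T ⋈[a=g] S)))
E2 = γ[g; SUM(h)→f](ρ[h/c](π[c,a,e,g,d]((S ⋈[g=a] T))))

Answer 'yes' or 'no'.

E1 stepwise |·|:
  T → 6
  S → 5
  (T ⋈[a=g] S) → 2
  ρ[h/c]((T ⋈[a=g] S)) → 2
  γ[g; SUM(h)→f](ρ[h/c]((T ⋈[a=g] S))) → 1
E2 stepwise |·|:
  S → 5
  T → 6
  (S ⋈[g=a] T) → 2
  π[c,a,e,g,d]((S ⋈[g=a] T)) → 2
  ρ[h/c](π[c,a,e,g,d]((S ⋈[g=a] T))) → 2
  γ[g; SUM(h)→f](ρ[h/c](π[c,a,e,g,d]((S ⋈[g=a] T)))) → 1

E1 and E2 produce the same multiset:
g | f
7 | 11

yes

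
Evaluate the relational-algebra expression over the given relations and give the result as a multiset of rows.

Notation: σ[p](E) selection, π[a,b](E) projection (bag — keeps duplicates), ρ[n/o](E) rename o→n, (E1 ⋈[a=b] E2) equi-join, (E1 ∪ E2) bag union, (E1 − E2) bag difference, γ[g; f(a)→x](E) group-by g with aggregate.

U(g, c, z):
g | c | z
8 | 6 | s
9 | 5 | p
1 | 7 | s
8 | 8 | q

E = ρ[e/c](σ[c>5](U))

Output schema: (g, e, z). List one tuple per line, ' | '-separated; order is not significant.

Subexpression sizes:
  U → 4
  σ[c>5](U) → 3
  ρ[e/c](σ[c>5](U)) → 3

== RESULT ==
g | e | z
1 | 7 | s
8 | 6 | s
8 | 8 | q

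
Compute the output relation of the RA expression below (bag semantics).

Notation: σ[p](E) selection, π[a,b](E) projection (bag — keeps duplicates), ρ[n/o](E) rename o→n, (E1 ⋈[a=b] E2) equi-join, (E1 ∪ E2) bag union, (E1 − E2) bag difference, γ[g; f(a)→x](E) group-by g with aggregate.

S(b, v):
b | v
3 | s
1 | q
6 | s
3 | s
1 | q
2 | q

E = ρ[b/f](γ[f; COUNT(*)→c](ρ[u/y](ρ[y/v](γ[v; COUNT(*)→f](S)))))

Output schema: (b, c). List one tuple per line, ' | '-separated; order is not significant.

Stepwise |·|:
  S → 6
  γ[v; COUNT(*)→f](S) → 2
  ρ[y/v](γ[v; COUNT(*)→f](S)) → 2
  ρ[u/y](ρ[y/v](γ[v; COUNT(*)→f](S))) → 2
  γ[f; COUNT(*)→c](ρ[u/y](ρ[y/v](γ[v; COUNT(*)→f](S)))) → 1
  ρ[b/f](γ[f; COUNT(*)→c](ρ[u/y](ρ[y/v](γ[v; COUNT(*)→f](S))))) → 1

== RESULT ==
b | c
3 | 2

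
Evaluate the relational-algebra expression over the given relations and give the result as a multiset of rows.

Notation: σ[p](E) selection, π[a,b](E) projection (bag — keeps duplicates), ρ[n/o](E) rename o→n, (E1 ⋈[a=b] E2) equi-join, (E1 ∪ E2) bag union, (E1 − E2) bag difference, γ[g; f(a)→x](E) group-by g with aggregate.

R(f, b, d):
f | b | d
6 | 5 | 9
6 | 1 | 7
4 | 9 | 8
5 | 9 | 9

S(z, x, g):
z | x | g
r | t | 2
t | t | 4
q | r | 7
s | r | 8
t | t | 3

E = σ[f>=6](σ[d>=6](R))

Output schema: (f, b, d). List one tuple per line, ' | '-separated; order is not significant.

Stepwise |·|:
  R → 4
  σ[d>=6](R) → 4
  σ[f>=6](σ[d>=6](R)) → 2

== RESULT ==
f | b | d
6 | 1 | 7
6 | 5 | 9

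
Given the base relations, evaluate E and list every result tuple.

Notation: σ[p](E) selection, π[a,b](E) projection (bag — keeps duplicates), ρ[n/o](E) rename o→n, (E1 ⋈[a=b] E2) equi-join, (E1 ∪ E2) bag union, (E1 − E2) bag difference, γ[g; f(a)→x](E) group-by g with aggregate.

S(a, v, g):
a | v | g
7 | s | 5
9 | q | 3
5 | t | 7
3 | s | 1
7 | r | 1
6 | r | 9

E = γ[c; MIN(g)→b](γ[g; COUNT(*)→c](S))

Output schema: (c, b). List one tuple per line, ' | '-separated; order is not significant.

Row counts bottom-up:
  S → 6
  γ[g; COUNT(*)→c](S) → 5
  γ[c; MIN(g)→b](γ[g; COUNT(*)→c](S)) → 2

== RESULT ==
c | b
1 | 3
2 | 1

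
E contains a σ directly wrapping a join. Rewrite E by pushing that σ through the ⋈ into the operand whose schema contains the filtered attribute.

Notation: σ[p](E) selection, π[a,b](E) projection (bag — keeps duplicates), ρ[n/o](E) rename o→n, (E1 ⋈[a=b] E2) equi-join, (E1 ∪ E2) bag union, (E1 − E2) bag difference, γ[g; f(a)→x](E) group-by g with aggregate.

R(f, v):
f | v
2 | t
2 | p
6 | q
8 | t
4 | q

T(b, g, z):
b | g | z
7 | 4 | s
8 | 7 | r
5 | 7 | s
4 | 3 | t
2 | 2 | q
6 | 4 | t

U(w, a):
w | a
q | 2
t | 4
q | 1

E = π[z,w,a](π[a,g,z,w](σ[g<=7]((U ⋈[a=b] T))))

σ filters on g, owned by the right side.
E' = π[z,w,a](π[a,g,z,w]((U ⋈[a=b] σ[g<=7](T))))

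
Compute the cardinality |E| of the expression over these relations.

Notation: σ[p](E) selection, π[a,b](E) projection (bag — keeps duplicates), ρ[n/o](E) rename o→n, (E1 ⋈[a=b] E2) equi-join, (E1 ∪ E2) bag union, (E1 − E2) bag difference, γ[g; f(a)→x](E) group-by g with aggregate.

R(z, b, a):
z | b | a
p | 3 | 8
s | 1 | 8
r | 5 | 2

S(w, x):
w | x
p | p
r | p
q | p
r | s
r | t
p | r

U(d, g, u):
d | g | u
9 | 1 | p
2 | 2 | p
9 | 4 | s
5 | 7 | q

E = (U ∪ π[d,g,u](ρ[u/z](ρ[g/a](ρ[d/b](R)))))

Row counts bottom-up:
  U → 4
  R → 3
  ρ[d/b](R) → 3
  ρ[g/a](ρ[d/b](R)) → 3
  ρ[u/z](ρ[g/a](ρ[d/b](R))) → 3
  π[d,g,u](ρ[u/z](ρ[g/a](ρ[d/b](R)))) → 3
  (U ∪ π[d,g,u](ρ[u/z](ρ[g/a](ρ[d/b](R))))) → 7

|E| = 7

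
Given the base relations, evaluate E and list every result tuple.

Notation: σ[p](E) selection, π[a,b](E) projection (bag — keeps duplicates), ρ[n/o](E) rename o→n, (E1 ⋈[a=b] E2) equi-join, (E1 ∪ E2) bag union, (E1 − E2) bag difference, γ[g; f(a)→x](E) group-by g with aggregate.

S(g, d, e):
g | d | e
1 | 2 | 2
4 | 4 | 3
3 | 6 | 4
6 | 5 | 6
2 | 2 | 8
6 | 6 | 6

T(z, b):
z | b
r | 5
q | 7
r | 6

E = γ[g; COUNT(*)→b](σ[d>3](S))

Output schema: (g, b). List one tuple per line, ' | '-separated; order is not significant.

Subexpression sizes:
  S → 6
  σ[d>3](S) → 4
  γ[g; COUNT(*)→b](σ[d>3](S)) → 3

== RESULT ==
g | b
3 | 1
4 | 1
6 | 2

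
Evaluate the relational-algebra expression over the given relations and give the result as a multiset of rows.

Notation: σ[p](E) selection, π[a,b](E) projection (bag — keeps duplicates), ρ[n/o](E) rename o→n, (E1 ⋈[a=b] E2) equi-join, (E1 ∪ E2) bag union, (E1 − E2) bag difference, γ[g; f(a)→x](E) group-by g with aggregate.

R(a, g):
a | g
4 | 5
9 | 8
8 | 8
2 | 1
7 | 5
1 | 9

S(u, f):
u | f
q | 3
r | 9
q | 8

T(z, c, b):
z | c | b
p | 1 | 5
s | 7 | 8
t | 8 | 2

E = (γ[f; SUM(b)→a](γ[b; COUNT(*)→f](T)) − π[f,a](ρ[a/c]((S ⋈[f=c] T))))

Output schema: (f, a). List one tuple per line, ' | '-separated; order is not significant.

Row counts bottom-up:
  T → 3
  γ[b; COUNT(*)→f](T) → 3
  γ[f; SUM(b)→a](γ[b; COUNT(*)→f](T)) → 1
  S → 3
  T → 3
  (S ⋈[f=c] T) → 1
  ρ[a/c]((S ⋈[f=c] T)) → 1
  π[f,a](ρ[a/c]((S ⋈[f=c] T))) → 1
  (γ[f; SUM(b)→a](γ[b; COUNT(*)→f](T)) − π[f,a](ρ[a/c]((S ⋈[f=c] T)))) → 1

== RESULT ==
f | a
1 | 15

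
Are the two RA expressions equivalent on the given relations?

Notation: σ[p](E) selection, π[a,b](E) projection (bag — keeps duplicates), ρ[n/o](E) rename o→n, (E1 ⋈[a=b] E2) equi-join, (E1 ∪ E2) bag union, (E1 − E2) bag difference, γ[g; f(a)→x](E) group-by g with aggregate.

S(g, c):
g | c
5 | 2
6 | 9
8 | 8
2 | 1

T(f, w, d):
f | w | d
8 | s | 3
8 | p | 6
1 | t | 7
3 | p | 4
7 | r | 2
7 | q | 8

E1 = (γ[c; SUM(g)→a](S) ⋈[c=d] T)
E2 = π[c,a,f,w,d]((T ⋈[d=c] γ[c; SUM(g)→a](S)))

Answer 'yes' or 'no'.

E1 stepwise |·|:
  S → 4
  γ[c; SUM(g)→a](S) → 4
  T → 6
  (γ[c; SUM(g)→a](S) ⋈[c=d] T) → 2
E2 stepwise |·|:
  T → 6
  S → 4
  γ[c; SUM(g)→a](S) → 4
  (T ⋈[d=c] γ[c; SUM(g)→a](S)) → 2
  π[c,a,f,w,d]((T ⋈[d=c] γ[c; SUM(g)→a](S))) → 2

E1 and E2 produce the same multiset:
c | a | f | w | d
2 | 5 | 7 | r | 2
8 | 8 | 7 | q | 8

yes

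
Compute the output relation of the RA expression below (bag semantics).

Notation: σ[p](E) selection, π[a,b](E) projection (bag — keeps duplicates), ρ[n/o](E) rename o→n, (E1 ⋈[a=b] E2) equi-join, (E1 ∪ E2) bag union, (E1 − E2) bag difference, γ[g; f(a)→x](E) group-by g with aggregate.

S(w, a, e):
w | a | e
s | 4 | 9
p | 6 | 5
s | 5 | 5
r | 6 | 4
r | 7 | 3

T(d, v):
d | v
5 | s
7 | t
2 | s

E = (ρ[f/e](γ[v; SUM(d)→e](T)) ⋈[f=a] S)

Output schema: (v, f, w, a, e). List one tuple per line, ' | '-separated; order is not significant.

Row counts bottom-up:
  T → 3
  γ[v; SUM(d)→e](T) → 2
  ρ[f/e](γ[v; SUM(d)→e](T)) → 2
  S → 5
  (ρ[f/e](γ[v; SUM(d)→e](T)) ⋈[f=a] S) → 2

== RESULT ==
v | f | w | a | e
s | 7 | r | 7 | 3
t | 7 | r | 7 | 3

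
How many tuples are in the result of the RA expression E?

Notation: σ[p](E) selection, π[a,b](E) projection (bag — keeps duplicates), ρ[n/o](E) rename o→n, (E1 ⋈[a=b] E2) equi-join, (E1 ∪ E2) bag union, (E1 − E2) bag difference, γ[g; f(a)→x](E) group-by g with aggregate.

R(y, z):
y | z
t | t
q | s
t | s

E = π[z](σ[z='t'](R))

Per-node cardinality:
  R → 3
  σ[z='t'](R) → 1
  π[z](σ[z='t'](R)) → 1

|E| = 1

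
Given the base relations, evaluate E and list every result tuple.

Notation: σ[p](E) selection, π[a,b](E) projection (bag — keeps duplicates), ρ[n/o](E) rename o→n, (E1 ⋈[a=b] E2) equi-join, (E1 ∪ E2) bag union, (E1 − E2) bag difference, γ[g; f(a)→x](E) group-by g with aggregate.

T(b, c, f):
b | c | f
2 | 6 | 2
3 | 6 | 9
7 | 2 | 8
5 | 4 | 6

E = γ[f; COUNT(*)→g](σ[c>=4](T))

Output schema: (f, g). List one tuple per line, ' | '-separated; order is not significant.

Row counts bottom-up:
  T → 4
  σ[c>=4](T) → 3
  γ[f; COUNT(*)→g](σ[c>=4](T)) → 3

== RESULT ==
f | g
2 | 1
6 | 1
9 | 1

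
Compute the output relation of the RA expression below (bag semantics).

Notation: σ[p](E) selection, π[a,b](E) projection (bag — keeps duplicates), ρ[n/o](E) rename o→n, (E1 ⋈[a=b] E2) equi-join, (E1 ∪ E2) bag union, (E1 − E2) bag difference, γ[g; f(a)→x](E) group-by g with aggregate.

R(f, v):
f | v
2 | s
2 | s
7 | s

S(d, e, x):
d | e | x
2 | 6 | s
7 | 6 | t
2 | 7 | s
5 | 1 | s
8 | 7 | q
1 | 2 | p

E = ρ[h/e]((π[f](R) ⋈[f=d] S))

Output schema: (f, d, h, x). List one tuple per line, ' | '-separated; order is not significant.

Subexpression sizes:
  R → 3
  π[f](R) → 3
  S → 6
  (π[f](R) ⋈[f=d] S) → 5
  ρ[h/e]((π[f](R) ⋈[f=d] S)) → 5

== RESULT ==
f | d | h | x
2 | 2 | 6 | s
2 | 2 | 6 | s
2 | 2 | 7 | s
2 | 2 | 7 | s
7 | 7 | 6 | t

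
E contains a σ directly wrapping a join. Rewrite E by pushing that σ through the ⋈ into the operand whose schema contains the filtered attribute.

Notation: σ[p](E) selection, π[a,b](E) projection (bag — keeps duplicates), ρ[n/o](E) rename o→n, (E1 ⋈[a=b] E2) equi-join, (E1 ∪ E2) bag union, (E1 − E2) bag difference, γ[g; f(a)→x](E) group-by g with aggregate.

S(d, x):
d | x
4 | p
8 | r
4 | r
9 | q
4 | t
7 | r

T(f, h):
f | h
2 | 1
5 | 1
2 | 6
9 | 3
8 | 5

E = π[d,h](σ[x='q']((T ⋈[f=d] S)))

σ filters on x, owned by the right side.
E' = π[d,h]((T ⋈[f=d] σ[x='q'](S)))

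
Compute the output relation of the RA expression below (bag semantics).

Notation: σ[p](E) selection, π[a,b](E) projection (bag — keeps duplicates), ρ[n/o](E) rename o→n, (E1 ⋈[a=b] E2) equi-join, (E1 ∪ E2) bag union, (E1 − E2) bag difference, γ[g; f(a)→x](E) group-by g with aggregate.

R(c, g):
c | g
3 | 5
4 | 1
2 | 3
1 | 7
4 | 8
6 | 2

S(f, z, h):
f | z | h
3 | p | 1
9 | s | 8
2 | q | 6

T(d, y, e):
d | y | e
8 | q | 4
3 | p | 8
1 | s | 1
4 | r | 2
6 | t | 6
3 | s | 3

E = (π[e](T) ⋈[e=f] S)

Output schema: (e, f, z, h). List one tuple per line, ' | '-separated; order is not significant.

Subexpression sizes:
  T → 6
  π[e](T) → 6
  S → 3
  (π[e](T) ⋈[e=f] S) → 2

== RESULT ==
e | f | z | h
2 | 2 | q | 6
3 | 3 | p | 1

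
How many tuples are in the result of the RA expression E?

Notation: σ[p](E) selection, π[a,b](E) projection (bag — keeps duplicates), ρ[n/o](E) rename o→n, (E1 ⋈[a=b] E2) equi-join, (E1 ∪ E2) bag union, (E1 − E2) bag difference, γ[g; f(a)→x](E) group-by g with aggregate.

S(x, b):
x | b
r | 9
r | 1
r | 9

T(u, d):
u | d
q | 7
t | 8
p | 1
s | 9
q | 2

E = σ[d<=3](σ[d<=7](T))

Per-node cardinality:
  T → 5
  σ[d<=7](T) → 3
  σ[d<=3](σ[d<=7](T)) → 2

|E| = 2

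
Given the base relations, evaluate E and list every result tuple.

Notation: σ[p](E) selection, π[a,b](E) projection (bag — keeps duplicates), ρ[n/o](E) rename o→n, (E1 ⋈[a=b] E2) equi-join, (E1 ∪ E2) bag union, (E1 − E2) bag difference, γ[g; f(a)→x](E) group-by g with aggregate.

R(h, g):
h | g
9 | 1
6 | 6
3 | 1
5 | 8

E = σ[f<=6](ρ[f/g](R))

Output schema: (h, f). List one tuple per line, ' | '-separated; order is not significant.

Subexpression sizes:
  R → 4
  ρ[f/g](R) → 4
  σ[f<=6](ρ[f/g](R)) → 3

== RESULT ==
h | f
3 | 1
6 | 6
9 | 1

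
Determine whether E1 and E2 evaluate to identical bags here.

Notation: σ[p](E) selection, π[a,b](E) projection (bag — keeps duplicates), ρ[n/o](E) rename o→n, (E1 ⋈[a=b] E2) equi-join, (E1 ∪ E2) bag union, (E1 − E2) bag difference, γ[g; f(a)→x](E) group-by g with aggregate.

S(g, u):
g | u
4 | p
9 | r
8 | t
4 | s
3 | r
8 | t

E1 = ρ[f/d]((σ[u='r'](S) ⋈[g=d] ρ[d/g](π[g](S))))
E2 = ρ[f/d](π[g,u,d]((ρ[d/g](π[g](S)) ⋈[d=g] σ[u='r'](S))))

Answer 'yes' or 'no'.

E1 per-node cardinality:
  S → 6
  σ[u='r'](S) → 2
  S → 6
  π[g](S) → 6
  ρ[d/g](π[g](S)) → 6
  (σ[u='r'](S) ⋈[g=d] ρ[d/g](π[g](S))) → 2
  ρ[f/d]((σ[u='r'](S) ⋈[g=d] ρ[d/g](π[g](S)))) → 2
E2 per-node cardinality:
  S → 6
  π[g](S) → 6
  ρ[d/g](π[g](S)) → 6
  S → 6
  σ[u='r'](S) → 2
  (ρ[d/g](π[g](S)) ⋈[d=g] σ[u='r'](S)) → 2
  π[g,u,d]((ρ[d/g](π[g](S)) ⋈[d=g] σ[u='r'](S))) → 2
  ρ[f/d](π[g,u,d]((ρ[d/g](π[g](S)) ⋈[d=g] σ[u='r'](S)))) → 2

E1 and E2 produce the same multiset:
g | u | f
3 | r | 3
9 | r | 9

yes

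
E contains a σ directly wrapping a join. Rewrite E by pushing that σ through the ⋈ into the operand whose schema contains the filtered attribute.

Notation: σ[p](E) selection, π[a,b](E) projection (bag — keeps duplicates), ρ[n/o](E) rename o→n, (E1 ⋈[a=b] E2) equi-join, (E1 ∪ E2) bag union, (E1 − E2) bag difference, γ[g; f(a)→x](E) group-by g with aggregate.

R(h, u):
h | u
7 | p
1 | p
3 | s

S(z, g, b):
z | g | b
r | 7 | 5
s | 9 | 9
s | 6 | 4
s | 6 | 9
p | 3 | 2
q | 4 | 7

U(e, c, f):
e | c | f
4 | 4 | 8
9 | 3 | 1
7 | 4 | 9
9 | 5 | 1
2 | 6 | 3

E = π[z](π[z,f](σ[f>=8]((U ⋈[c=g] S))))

σ filters on f, owned by the left side.
E' = π[z](π[z,f]((σ[f>=8](U) ⋈[c=g] S)))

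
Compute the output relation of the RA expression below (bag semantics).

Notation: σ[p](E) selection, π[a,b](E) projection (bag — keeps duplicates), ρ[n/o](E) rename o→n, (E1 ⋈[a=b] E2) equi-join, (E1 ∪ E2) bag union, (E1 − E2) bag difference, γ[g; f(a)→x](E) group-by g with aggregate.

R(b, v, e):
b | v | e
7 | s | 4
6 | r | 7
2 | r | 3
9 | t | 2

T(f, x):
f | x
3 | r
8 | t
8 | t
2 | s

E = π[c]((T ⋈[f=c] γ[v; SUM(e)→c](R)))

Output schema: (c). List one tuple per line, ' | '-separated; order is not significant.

Subexpression sizes:
  T → 4
  R → 4
  γ[v; SUM(e)→c](R) → 3
  (T ⋈[f=c] γ[v; SUM(e)→c](R)) → 1
  π[c]((T ⋈[f=c] γ[v; SUM(e)→c](R))) → 1

== RESULT ==
c
2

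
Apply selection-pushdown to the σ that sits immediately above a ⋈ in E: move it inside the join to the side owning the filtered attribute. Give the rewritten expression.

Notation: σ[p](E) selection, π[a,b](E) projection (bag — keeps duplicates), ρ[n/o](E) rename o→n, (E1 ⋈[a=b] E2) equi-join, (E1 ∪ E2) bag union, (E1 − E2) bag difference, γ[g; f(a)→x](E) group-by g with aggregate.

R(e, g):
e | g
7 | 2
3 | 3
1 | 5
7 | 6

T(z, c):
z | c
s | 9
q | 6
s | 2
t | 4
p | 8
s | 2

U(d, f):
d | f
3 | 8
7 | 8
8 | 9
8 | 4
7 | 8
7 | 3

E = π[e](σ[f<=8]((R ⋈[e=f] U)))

σ filters on f, owned by the right side.
E' = π[e]((R ⋈[e=f] σ[f<=8](U)))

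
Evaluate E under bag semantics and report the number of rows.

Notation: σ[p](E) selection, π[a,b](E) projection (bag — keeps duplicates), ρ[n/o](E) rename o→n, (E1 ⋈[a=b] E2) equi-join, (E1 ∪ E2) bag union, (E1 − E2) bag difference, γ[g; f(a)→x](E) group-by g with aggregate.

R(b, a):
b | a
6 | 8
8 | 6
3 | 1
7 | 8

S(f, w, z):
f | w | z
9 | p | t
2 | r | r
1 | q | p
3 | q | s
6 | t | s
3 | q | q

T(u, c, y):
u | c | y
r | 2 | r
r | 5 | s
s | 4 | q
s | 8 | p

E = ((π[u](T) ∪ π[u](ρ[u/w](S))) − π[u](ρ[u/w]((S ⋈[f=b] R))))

Stepwise |·|:
  T → 4
  π[u](T) → 4
  S → 6
  ρ[u/w](S) → 6
  π[u](ρ[u/w](S)) → 6
  (π[u](T) ∪ π[u](ρ[u/w](S))) → 10
  S → 6
  R → 4
  (S ⋈[f=b] R) → 3
  ρ[u/w]((S ⋈[f=b] R)) → 3
  π[u](ρ[u/w]((S ⋈[f=b] R))) → 3
  ((π[u](T) ∪ π[u](ρ[u/w](S))) − π[u](ρ[u/w]((S ⋈[f=b] R)))) → 7

|E| = 7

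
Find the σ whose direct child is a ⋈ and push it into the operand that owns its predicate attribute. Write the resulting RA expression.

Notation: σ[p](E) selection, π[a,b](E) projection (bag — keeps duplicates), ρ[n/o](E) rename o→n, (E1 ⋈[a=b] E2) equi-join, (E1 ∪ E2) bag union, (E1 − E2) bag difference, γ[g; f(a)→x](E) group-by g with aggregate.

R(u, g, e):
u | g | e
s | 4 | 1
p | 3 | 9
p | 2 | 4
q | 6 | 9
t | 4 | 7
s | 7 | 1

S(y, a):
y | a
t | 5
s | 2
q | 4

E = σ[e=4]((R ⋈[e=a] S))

σ filters on e, owned by the left side.
E' = (σ[e=4](R) ⋈[e=a] S)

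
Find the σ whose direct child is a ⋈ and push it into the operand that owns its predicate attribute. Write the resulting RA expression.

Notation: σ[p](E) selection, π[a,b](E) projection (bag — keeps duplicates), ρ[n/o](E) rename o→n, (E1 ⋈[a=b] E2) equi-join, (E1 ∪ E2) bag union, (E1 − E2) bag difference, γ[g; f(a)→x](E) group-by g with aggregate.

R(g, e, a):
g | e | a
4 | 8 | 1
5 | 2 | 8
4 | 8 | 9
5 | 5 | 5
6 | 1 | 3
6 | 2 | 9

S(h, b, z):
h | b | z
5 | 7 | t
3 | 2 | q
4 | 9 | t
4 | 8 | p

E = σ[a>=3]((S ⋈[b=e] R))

σ filters on a, owned by the right side.
E' = (S ⋈[b=e] σ[a>=3](R))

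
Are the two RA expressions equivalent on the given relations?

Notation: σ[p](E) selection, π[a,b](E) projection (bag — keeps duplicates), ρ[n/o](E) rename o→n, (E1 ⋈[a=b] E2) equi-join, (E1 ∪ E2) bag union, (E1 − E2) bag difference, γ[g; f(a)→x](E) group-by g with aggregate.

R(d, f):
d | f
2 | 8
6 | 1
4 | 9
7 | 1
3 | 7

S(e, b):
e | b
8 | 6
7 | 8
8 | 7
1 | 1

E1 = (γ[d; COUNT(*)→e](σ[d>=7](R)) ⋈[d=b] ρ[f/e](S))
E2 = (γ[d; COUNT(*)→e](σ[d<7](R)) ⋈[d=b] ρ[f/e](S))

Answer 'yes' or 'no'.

E1 row counts bottom-up:
  R → 5
  σ[d>=7](R) → 1
  γ[d; COUNT(*)→e](σ[d>=7](R)) → 1
  S → 4
  ρ[f/e](S) → 4
  (γ[d; COUNT(*)→e](σ[d>=7](R)) ⋈[d=b] ρ[f/e](S)) → 1
E2 row counts bottom-up:
  R → 5
  σ[d<7](R) → 4
  γ[d; COUNT(*)→e](σ[d<7](R)) → 4
  S → 4
  ρ[f/e](S) → 4
  (γ[d; COUNT(*)→e](σ[d<7](R)) ⋈[d=b] ρ[f/e](S)) → 1

E1 result:
d | e | f | b
7 | 1 | 8 | 7
E2 result:
d | e | f | b
6 | 1 | 8 | 6
Witness: (7, 1, 8, 7) appears 1× in E1 but 0× in E2.

no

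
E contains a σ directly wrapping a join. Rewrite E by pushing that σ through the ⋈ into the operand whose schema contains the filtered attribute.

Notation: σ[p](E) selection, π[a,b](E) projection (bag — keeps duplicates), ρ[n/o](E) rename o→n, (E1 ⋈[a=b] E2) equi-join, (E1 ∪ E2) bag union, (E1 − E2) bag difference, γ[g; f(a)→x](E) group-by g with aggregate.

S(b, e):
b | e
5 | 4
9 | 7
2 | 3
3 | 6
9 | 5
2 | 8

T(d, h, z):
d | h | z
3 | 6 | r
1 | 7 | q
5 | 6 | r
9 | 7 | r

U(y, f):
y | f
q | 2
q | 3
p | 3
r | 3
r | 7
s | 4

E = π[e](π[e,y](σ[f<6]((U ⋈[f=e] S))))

σ filters on f, owned by the left side.
E' = π[e](π[e,y]((σ[f<6](U) ⋈[f=e] S)))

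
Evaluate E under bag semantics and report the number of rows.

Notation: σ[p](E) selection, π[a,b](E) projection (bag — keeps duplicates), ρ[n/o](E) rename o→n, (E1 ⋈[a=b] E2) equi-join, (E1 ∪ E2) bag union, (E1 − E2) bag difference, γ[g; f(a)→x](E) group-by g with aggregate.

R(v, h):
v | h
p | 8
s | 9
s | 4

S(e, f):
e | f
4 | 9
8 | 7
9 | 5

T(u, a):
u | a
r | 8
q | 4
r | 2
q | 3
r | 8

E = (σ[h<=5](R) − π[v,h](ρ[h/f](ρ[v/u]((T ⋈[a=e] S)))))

Per-node cardinality:
  R → 3
  σ[h<=5](R) → 1
  T → 5
  S → 3
  (T ⋈[a=e] S) → 3
  ρ[v/u]((T ⋈[a=e] S)) → 3
  ρ[h/f](ρ[v/u]((T ⋈[a=e] S))) → 3
  π[v,h](ρ[h/f](ρ[v/u]((T ⋈[a=e] S)))) → 3
  (σ[h<=5](R) − π[v,h](ρ[h/f](ρ[v/u]((T ⋈[a=e] S))))) → 1

|E| = 1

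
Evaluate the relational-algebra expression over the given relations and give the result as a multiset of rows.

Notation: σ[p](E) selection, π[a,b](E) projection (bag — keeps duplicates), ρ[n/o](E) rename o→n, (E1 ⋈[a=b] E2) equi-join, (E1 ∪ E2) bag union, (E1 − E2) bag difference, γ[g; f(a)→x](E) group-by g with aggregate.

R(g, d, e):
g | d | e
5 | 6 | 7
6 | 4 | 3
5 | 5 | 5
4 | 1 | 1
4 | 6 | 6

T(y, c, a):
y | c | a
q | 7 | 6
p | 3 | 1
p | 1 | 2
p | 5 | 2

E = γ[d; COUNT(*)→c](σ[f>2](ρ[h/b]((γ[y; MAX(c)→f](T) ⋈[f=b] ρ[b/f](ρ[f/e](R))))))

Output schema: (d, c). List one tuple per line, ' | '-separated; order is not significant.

Per-node cardinality:
  T → 4
  γ[y; MAX(c)→f](T) → 2
  R → 5
  ρ[f/e](R) → 5
  ρ[b/f](ρ[f/e](R)) → 5
  (γ[y; MAX(c)→f](T) ⋈[f=b] ρ[b/f](ρ[f/e](R))) → 2
  ρ[h/b]((γ[y; MAX(c)→f](T) ⋈[f=b] ρ[b/f](ρ[f/e](R)))) → 2
  σ[f>2](ρ[h/b]((γ[y; MAX(c)→f](T) ⋈[f=b] ρ[b/f](ρ[f/e](R))))) → 2
  γ[d; COUNT(*)→c](σ[f>2](ρ[h/b]((γ[y; MAX(c)→f](T) ⋈[f=b] ρ[b/f](ρ[f/e](R)))))) → 2

== RESULT ==
d | c
5 | 1
6 | 1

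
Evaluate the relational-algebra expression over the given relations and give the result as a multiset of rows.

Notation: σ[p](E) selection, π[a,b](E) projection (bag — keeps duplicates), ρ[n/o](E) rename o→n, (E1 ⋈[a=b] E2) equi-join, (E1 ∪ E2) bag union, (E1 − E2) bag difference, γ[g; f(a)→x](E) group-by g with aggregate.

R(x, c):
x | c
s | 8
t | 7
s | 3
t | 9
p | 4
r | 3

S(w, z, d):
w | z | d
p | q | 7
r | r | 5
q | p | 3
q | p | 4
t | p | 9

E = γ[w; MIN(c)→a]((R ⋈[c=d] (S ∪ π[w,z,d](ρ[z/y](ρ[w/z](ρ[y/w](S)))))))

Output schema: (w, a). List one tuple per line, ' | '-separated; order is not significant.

Per-node cardinality:
  R → 6
  S → 5
  S → 5
  ρ[y/w](S) → 5
  ρ[w/z](ρ[y/w](S)) → 5
  ρ[z/y](ρ[w/z](ρ[y/w](S))) → 5
  π[w,z,d](ρ[z/y](ρ[w/z](ρ[y/w](S)))) → 5
  (S ∪ π[w,z,d](ρ[z/y](ρ[w/z](ρ[y/w](S))))) → 10
  (R ⋈[c=d] (S ∪ π[w,z,d](ρ[z/y](ρ[w/z](ρ[y/w](S)))))) → 10
  γ[w; MIN(c)→a]((R ⋈[c=d] (S ∪ π[w,z,d](ρ[z/y](ρ[w/z](ρ[y/w](S))))))) → 3

== RESULT ==
w | a
p | 3
q | 3
t | 9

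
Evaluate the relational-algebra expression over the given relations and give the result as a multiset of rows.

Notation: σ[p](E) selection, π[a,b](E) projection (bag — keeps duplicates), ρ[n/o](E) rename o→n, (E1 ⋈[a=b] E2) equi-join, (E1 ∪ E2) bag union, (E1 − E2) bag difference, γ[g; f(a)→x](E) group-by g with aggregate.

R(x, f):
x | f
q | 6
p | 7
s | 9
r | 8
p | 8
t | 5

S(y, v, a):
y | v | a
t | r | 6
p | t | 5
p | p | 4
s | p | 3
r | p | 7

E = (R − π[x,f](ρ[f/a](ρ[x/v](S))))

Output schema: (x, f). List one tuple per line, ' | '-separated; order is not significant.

Per-node cardinality:
  R → 6
  S → 5
  ρ[x/v](S) → 5
  ρ[f/a](ρ[x/v](S)) → 5
  π[x,f](ρ[f/a](ρ[x/v](S))) → 5
  (R − π[x,f](ρ[f/a](ρ[x/v](S)))) → 4

== RESULT ==
x | f
p | 8
q | 6
r | 8
s | 9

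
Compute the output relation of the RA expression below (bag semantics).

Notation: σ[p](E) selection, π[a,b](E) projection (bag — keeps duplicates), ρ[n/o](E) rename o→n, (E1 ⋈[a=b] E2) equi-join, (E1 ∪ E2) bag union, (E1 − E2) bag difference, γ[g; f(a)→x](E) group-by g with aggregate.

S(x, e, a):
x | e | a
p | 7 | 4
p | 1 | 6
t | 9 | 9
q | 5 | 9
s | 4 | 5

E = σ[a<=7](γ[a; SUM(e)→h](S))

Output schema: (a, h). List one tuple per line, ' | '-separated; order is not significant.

Stepwise |·|:
  S → 5
  γ[a; SUM(e)→h](S) → 4
  σ[a<=7](γ[a; SUM(e)→h](S)) → 3

== RESULT ==
a | h
4 | 7
5 | 4
6 | 1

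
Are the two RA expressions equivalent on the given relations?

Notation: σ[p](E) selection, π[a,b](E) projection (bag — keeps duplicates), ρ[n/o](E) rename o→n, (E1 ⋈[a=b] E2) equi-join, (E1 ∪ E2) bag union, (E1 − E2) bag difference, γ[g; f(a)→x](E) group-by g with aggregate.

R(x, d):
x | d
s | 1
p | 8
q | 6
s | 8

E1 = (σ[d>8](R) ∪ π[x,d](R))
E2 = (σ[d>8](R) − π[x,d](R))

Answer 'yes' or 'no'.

E1 subexpression sizes:
  R → 4
  σ[d>8](R) → 0
  R → 4
  π[x,d](R) → 4
  (σ[d>8](R) ∪ π[x,d](R)) → 4
E2 subexpression sizes:
  R → 4
  σ[d>8](R) → 0
  R → 4
  π[x,d](R) → 4
  (σ[d>8](R) − π[x,d](R)) → 0

E1 result:
x | d
p | 8
q | 6
s | 1
s | 8
E2 result:
x | d
(0 rows)
Witness: ('s', 1) appears 1× in E1 but 0× in E2.

no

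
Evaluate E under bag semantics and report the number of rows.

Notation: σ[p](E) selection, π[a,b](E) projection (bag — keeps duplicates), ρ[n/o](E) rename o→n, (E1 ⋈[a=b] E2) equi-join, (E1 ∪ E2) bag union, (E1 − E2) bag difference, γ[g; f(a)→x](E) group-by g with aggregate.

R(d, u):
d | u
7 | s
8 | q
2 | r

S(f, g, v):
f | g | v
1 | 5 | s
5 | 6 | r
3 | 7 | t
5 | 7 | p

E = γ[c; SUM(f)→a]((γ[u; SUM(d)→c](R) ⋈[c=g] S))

Row counts bottom-up:
  R → 3
  γ[u; SUM(d)→c](R) → 3
  S → 4
  (γ[u; SUM(d)→c](R) ⋈[c=g] S) → 2
  γ[c; SUM(f)→a]((γ[u; SUM(d)→c](R) ⋈[c=g] S)) → 1

|E| = 1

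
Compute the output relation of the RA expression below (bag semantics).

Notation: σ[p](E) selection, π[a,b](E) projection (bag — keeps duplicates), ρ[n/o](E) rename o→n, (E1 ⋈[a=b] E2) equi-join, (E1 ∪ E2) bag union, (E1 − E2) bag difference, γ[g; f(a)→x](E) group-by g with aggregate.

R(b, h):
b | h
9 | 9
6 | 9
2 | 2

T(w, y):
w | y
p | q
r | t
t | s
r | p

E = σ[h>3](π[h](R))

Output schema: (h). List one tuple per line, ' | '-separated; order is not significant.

Row counts bottom-up:
  R → 3
  π[h](R) → 3
  σ[h>3](π[h](R)) → 2

== RESULT ==
h
9
9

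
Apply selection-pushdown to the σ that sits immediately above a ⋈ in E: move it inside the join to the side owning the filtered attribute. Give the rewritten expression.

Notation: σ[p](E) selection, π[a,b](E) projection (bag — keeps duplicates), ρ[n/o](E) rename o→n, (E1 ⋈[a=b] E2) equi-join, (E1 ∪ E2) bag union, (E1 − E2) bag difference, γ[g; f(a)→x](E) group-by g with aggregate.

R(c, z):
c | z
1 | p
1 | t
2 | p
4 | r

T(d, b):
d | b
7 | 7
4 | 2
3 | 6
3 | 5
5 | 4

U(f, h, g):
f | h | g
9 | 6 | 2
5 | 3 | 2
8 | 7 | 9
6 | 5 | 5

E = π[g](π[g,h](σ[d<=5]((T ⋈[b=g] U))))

σ filters on d, owned by the left side.
E' = π[g](π[g,h]((σ[d<=5](T) ⋈[b=g] U)))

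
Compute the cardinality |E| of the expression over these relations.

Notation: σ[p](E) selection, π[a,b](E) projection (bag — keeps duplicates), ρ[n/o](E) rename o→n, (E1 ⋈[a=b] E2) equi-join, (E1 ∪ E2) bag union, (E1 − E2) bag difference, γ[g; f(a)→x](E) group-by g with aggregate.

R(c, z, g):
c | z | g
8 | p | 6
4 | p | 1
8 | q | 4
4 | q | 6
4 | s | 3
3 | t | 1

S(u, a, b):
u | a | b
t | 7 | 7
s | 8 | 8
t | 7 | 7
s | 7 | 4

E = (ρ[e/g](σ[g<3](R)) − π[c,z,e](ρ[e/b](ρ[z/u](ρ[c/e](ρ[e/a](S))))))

Subexpression sizes:
  R → 6
  σ[g<3](R) → 2
  ρ[e/g](σ[g<3](R)) → 2
  S → 4
  ρ[e/a](S) → 4
  ρ[c/e](ρ[e/a](S)) → 4
  ρ[z/u](ρ[c/e](ρ[e/a](S))) → 4
  ρ[e/b](ρ[z/u](ρ[c/e](ρ[e/a](S)))) → 4
  π[c,z,e](ρ[e/b](ρ[z/u](ρ[c/e](ρ[e/a](S))))) → 4
  (ρ[e/g](σ[g<3](R)) − π[c,z,e](ρ[e/b](ρ[z/u](ρ[c/e](ρ[e/a](S)))))) → 2

|E| = 2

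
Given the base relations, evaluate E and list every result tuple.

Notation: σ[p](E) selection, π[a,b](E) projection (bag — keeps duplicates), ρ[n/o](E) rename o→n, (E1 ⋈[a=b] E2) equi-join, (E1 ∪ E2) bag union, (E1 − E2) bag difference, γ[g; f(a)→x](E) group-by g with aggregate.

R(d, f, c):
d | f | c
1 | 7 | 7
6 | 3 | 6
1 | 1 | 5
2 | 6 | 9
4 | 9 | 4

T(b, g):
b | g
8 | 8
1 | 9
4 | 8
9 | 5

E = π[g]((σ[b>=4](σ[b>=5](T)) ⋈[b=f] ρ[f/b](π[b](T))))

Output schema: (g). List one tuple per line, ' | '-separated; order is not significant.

Row counts bottom-up:
  T → 4
  σ[b>=5](T) → 2
  σ[b>=4](σ[b>=5](T)) → 2
  T → 4
  π[b](T) → 4
  ρ[f/b](π[b](T)) → 4
  (σ[b>=4](σ[b>=5](T)) ⋈[b=f] ρ[f/b](π[b](T))) → 2
  π[g]((σ[b>=4](σ[b>=5](T)) ⋈[b=f] ρ[f/b](π[b](T)))) → 2

== RESULT ==
g
5
8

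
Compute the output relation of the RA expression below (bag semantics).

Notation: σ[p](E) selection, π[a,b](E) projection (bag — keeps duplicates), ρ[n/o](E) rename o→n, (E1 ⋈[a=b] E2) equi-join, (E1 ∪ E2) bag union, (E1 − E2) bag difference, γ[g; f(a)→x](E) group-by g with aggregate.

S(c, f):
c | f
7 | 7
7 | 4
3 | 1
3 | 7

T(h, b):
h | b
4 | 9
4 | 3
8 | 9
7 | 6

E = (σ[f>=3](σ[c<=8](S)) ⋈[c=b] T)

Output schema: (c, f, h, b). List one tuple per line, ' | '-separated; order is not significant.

Stepwise |·|:
  S → 4
  σ[c<=8](S) → 4
  σ[f>=3](σ[c<=8](S)) → 3
  T → 4
  (σ[f>=3](σ[c<=8](S)) ⋈[c=b] T) → 1

== RESULT ==
c | f | h | b
3 | 7 | 4 | 3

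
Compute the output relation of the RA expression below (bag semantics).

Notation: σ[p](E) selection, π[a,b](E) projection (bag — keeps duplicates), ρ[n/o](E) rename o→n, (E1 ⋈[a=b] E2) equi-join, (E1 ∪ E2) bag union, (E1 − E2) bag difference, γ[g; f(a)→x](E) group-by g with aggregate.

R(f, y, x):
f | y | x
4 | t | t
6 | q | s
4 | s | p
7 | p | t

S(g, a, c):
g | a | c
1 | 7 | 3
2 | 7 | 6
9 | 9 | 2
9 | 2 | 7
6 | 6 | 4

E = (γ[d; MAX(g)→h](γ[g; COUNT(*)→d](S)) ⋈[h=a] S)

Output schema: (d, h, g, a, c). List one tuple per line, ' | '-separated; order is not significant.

Row counts bottom-up:
  S → 5
  γ[g; COUNT(*)→d](S) → 4
  γ[d; MAX(g)→h](γ[g; COUNT(*)→d](S)) → 2
  S → 5
  (γ[d; MAX(g)→h](γ[g; COUNT(*)→d](S)) ⋈[h=a] S) → 2

== RESULT ==
d | h | g | a | c
1 | 6 | 6 | 6 | 4
2 | 9 | 9 | 9 | 2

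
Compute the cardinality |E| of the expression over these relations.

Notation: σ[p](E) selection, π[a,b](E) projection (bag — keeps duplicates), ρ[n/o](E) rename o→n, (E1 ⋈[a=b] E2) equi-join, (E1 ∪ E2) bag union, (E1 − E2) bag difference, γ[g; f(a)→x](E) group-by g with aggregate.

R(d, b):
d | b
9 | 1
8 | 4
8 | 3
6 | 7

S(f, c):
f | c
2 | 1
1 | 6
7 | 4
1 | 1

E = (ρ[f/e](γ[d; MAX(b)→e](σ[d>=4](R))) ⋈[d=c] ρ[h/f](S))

Subexpression sizes:
  R → 4
  σ[d>=4](R) → 4
  γ[d; MAX(b)→e](σ[d>=4](R)) → 3
  ρ[f/e](γ[d; MAX(b)→e](σ[d>=4](R))) → 3
  S → 4
  ρ[h/f](S) → 4
  (ρ[f/e](γ[d; MAX(b)→e](σ[d>=4](R))) ⋈[d=c] ρ[h/f](S)) → 1

|E| = 1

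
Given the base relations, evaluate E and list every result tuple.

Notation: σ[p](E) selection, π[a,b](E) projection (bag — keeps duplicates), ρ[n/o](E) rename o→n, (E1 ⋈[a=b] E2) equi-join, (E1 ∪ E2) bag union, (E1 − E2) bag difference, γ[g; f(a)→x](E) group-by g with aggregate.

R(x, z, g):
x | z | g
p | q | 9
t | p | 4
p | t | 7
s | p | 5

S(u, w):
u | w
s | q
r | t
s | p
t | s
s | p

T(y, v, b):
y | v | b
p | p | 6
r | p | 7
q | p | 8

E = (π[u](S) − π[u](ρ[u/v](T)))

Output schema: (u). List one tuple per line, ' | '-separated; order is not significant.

Row counts bottom-up:
  S → 5
  π[u](S) → 5
  T → 3
  ρ[u/v](T) → 3
  π[u](ρ[u/v](T)) → 3
  (π[u](S) − π[u](ρ[u/v](T))) → 5

== RESULT ==
u
r
s
s
s
t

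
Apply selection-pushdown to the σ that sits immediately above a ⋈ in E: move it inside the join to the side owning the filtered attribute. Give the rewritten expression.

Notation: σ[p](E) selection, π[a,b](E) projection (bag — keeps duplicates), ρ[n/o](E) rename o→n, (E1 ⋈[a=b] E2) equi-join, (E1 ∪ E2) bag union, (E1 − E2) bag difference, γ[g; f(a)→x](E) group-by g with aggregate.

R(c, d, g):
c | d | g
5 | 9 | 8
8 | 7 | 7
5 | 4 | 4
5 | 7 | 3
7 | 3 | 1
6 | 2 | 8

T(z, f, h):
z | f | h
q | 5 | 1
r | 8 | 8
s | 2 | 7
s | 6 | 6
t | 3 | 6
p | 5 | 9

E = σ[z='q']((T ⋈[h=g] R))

σ filters on z, owned by the left side.
E' = (σ[z='q'](T) ⋈[h=g] R)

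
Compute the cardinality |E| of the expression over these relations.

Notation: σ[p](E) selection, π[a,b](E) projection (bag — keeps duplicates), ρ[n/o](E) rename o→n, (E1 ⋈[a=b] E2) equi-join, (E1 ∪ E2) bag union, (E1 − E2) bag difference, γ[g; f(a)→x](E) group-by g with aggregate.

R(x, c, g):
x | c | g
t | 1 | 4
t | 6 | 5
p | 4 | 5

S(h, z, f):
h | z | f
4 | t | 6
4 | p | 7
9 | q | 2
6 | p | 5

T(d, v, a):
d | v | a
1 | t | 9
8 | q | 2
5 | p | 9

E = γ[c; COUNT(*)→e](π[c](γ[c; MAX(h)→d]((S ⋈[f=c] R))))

Subexpression sizes:
  S → 4
  R → 3
  (S ⋈[f=c] R) → 1
  γ[c; MAX(h)→d]((S ⋈[f=c] R)) → 1
  π[c](γ[c; MAX(h)→d]((S ⋈[f=c] R))) → 1
  γ[c; COUNT(*)→e](π[c](γ[c; MAX(h)→d]((S ⋈[f=c] R)))) → 1

|E| = 1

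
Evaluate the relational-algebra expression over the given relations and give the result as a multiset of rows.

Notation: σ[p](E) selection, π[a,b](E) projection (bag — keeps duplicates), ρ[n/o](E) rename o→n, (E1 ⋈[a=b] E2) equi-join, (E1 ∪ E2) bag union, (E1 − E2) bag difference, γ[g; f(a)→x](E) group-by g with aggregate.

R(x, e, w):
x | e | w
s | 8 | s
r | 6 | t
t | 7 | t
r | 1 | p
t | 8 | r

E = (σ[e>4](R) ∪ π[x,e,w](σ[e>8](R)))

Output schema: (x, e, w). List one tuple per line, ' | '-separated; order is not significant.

Row counts bottom-up:
  R → 5
  σ[e>4](R) → 4
  R → 5
  σ[e>8](R) → 0
  π[x,e,w](σ[e>8](R)) → 0
  (σ[e>4](R) ∪ π[x,e,w](σ[e>8](R))) → 4

== RESULT ==
x | e | w
r | 6 | t
s | 8 | s
t | 7 | t
t | 8 | r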